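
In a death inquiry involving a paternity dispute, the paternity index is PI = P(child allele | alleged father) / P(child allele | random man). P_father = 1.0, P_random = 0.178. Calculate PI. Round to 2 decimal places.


Paternity Index calculation:
PI = P(allele|father) / P(allele|random)
PI = 1.0 / 0.178
PI = 5.62

5.62


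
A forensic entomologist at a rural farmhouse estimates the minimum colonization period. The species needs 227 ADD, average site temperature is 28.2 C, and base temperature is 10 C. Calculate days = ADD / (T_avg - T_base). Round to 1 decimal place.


Insect development time:
Effective temperature = avg_temp - T_base = 28.2 - 10 = 18.2 C
Days = ADD / effective_temp = 227 / 18.2 = 12.5 days

12.5


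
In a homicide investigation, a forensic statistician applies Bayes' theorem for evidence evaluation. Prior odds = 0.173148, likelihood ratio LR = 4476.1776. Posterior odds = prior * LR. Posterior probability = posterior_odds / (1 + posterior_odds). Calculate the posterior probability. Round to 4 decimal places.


Bayesian evidence evaluation:
Posterior odds = prior_odds * LR = 0.173148 * 4476.1776 = 775.0412
Posterior probability = posterior_odds / (1 + posterior_odds)
= 775.0412 / (1 + 775.0412)
= 775.0412 / 776.0412
= 0.9987

0.9987


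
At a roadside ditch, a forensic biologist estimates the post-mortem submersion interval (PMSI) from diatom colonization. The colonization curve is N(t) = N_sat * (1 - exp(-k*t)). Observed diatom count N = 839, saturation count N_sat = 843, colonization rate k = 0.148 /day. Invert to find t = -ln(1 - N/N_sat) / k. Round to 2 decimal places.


PMSI from diatom colonization curve:
N / N_sat = 839 / 843 = 0.995255
1 - N/N_sat = 0.004745
ln(1 - N/N_sat) = -5.350664
t = -ln(1 - N/N_sat) / k = -(-5.350664) / 0.148 = 36.15 days

36.15


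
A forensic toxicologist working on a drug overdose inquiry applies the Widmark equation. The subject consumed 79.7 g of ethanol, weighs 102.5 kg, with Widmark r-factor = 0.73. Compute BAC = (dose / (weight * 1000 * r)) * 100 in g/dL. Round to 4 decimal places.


Applying the Widmark formula:
BAC = (dose_g / (body_wt * 1000 * r)) * 100
Denominator = 102.5 * 1000 * 0.73 = 74825
BAC = (79.7 / 74825) * 100
BAC = 0.1065 g/dL

0.1065


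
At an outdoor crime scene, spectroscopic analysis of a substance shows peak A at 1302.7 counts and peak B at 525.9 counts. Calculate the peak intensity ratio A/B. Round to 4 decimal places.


Spectral peak ratio:
Peak A = 1302.7 counts
Peak B = 525.9 counts
Ratio = 1302.7 / 525.9 = 2.4771

2.4771


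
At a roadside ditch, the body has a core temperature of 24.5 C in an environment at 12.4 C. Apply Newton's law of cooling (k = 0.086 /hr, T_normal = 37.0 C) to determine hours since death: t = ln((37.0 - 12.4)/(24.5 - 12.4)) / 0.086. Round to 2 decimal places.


Using Newton's law of cooling:
t = ln((T_normal - T_ambient) / (T_body - T_ambient)) / k
T_normal - T_ambient = 24.6
T_body - T_ambient = 12.1
Ratio = 2.033058
ln(ratio) = 0.709541
t = 0.709541 / 0.086 = 8.25 hours

8.25


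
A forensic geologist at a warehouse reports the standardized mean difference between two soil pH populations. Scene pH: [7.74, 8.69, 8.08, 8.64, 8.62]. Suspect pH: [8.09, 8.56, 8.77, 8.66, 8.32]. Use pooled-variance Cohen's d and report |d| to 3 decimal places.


Pooled-variance Cohen's d for soil pH comparison:
Scene mean = 41.77 / 5 = 8.354
Suspect mean = 42.4 / 5 = 8.48
Scene sample variance s_s^2 = 0.17938
Suspect sample variance s_c^2 = 0.07515
Pooled variance = ((n_s-1)*s_s^2 + (n_c-1)*s_c^2) / (n_s + n_c - 2) = 0.127265
Pooled SD = sqrt(0.127265) = 0.356742
Mean difference = -0.126
|d| = |-0.126| / 0.356742 = 0.353

0.353


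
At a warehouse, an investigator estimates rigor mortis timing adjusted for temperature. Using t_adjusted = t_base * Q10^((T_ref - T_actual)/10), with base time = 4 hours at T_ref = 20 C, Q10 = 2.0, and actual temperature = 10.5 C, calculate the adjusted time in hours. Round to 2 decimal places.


Rigor mortis time adjustment:
Exponent = (T_ref - T_actual) / 10 = (20 - 10.5) / 10 = 0.95
Q10 factor = 2.0^0.95 = 1.93187
t_adjusted = 4 * 1.93187 = 7.73 hours

7.73


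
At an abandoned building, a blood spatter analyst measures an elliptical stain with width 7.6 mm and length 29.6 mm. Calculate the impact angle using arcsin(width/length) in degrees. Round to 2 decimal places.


Blood spatter impact angle calculation:
width / length = 7.6 / 29.6 = 0.256757
angle = arcsin(0.256757)
angle = 14.88 degrees

14.88


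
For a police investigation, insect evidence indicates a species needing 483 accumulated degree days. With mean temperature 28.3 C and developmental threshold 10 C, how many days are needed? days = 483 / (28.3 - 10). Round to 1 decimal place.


Insect development time:
Effective temperature = avg_temp - T_base = 28.3 - 10 = 18.3 C
Days = ADD / effective_temp = 483 / 18.3 = 26.4 days

26.4


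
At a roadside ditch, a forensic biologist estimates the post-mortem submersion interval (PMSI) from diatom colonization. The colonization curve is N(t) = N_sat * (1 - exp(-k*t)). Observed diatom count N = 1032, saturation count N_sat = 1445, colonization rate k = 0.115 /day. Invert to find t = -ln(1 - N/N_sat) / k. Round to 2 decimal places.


PMSI from diatom colonization curve:
N / N_sat = 1032 / 1445 = 0.714187
1 - N/N_sat = 0.285813
ln(1 - N/N_sat) = -1.252418
t = -ln(1 - N/N_sat) / k = -(-1.252418) / 0.115 = 10.89 days

10.89


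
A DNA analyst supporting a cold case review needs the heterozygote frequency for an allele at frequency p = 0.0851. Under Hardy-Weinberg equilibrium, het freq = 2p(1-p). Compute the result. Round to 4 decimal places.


Hardy-Weinberg heterozygote frequency:
q = 1 - p = 1 - 0.0851 = 0.9149
2pq = 2 * 0.0851 * 0.9149 = 0.1557

0.1557


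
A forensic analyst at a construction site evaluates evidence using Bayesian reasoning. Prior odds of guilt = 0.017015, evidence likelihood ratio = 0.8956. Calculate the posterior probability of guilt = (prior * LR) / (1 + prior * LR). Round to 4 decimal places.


Bayesian evidence evaluation:
Posterior odds = prior_odds * LR = 0.017015 * 0.8956 = 0.01523863
Posterior probability = posterior_odds / (1 + posterior_odds)
= 0.01523863 / (1 + 0.01523863)
= 0.01523863 / 1.01523863
= 0.0150

0.0150


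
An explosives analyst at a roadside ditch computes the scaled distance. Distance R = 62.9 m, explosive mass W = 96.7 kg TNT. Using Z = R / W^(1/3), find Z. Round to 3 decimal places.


Scaled distance calculation:
W^(1/3) = 96.7^(1/3) = 4.589959
Z = R / W^(1/3) = 62.9 / 4.589959
Z = 13.704 m/kg^(1/3)

13.704


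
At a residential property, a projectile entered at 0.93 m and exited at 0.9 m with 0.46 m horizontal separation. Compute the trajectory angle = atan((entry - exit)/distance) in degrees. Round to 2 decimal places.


Bullet trajectory angle:
Height difference = 0.93 - 0.9 = 0.03 m
angle = atan(0.03 / 0.46)
angle = atan(0.065217)
angle = 3.73 degrees

3.73


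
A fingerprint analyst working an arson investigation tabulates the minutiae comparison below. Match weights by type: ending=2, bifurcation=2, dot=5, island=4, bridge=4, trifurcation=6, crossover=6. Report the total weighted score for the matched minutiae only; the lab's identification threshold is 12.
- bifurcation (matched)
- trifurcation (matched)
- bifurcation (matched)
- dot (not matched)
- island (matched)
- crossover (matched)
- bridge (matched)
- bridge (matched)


Weighted minutiae match score:
  bifurcation: matched, +2 (running total 2)
  trifurcation: matched, +6 (running total 8)
  bifurcation: matched, +2 (running total 10)
  dot: not matched, +0
  island: matched, +4 (running total 14)
  crossover: matched, +6 (running total 20)
  bridge: matched, +4 (running total 24)
  bridge: matched, +4 (running total 28)
Total score = 28
Threshold = 12; verdict = identification

28


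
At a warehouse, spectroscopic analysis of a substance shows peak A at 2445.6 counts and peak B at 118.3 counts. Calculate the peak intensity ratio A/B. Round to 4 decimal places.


Spectral peak ratio:
Peak A = 2445.6 counts
Peak B = 118.3 counts
Ratio = 2445.6 / 118.3 = 20.6729

20.6729


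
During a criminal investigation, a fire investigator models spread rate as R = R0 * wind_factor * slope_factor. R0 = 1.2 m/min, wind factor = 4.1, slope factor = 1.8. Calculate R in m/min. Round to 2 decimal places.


Fire spread rate calculation:
R = R0 * wind_factor * slope_factor
= 1.2 * 4.1 * 1.8
= 4.92 * 1.8
= 8.86 m/min

8.86


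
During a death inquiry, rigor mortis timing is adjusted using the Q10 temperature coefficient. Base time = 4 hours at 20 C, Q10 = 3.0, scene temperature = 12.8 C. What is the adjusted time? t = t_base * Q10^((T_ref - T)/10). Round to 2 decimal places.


Rigor mortis time adjustment:
Exponent = (T_ref - T_actual) / 10 = (20 - 12.8) / 10 = 0.72
Q10 factor = 3.0^0.72 = 2.2056
t_adjusted = 4 * 2.2056 = 8.82 hours

8.82


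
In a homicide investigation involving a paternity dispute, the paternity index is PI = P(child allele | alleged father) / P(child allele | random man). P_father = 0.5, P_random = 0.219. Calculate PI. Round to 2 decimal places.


Paternity Index calculation:
PI = P(allele|father) / P(allele|random)
PI = 0.5 / 0.219
PI = 2.28

2.28


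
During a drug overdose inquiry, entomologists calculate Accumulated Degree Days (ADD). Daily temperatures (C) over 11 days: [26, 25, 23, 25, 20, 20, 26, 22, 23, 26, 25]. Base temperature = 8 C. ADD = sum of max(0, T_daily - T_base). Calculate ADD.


Computing ADD day by day:
Day 1: max(0, 26 - 8) = 18
Day 2: max(0, 25 - 8) = 17
Day 3: max(0, 23 - 8) = 15
Day 4: max(0, 25 - 8) = 17
Day 5: max(0, 20 - 8) = 12
Day 6: max(0, 20 - 8) = 12
Day 7: max(0, 26 - 8) = 18
Day 8: max(0, 22 - 8) = 14
Day 9: max(0, 23 - 8) = 15
Day 10: max(0, 26 - 8) = 18
Day 11: max(0, 25 - 8) = 17
Total ADD = 173

173


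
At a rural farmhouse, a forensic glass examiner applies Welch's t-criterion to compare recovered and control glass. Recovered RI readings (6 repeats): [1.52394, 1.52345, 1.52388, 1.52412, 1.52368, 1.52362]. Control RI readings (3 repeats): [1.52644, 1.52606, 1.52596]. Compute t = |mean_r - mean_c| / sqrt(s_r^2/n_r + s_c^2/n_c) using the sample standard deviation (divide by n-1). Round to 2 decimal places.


Welch's t-criterion for glass RI comparison:
Recovered mean = sum / n_r = 9.14269 / 6 = 1.5237817
Control mean = sum / n_c = 4.57846 / 3 = 1.5261533
Recovered sample variance s_r^2 = 5.91367e-08
Control sample variance s_c^2 = 6.41333e-08
Welch SE (unpooled) = sqrt(s_r^2/n_r + s_c^2/n_c) = sqrt(9.85611e-09 + 2.13778e-08) = sqrt(3.12339e-08) = 0.000176731
|mean_r - mean_c| = 0.00237167
t = 0.00237167 / 0.000176731 = 13.42

13.42


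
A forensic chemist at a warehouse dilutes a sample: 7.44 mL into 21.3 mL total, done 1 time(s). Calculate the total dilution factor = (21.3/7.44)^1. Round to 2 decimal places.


Dilution factor calculation:
Single dilution = V_total / V_sample = 21.3 / 7.44 ≈ 2.862903
Number of dilutions = 1
Total DF = (21.3 / 7.44)^1 (full precision, rounded at the end) = 2.86

2.86


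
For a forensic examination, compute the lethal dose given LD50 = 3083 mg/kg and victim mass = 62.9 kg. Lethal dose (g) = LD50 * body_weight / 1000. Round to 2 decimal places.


Lethal dose calculation:
Lethal dose = LD50 * body_weight / 1000
= 3083 * 62.9 / 1000
= 193920.7 / 1000
= 193.92 g

193.92


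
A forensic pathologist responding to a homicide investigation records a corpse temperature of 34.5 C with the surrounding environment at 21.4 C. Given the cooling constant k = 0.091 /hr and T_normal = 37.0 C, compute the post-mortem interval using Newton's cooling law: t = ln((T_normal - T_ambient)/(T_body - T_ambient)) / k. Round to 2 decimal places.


Using Newton's law of cooling:
t = ln((T_normal - T_ambient) / (T_body - T_ambient)) / k
T_normal - T_ambient = 15.6
T_body - T_ambient = 13.1
Ratio = 1.19084
ln(ratio) = 0.174659
t = 0.174659 / 0.091 = 1.92 hours

1.92


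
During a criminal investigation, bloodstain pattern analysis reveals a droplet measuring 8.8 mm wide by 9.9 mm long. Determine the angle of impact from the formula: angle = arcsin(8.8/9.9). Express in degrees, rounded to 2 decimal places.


Blood spatter impact angle calculation:
width / length = 8.8 / 9.9 = 0.888889
angle = arcsin(0.888889)
angle = 62.73 degrees

62.73


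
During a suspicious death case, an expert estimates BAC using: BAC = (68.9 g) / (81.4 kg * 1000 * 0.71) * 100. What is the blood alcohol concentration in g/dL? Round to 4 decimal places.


Applying the Widmark formula:
BAC = (dose_g / (body_wt * 1000 * r)) * 100
Denominator = 81.4 * 1000 * 0.71 = 57794
BAC = (68.9 / 57794) * 100
BAC = 0.1192 g/dL

0.1192


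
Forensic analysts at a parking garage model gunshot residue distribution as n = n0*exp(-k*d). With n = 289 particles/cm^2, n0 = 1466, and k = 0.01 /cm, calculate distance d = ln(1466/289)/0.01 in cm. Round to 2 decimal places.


GSR distance calculation:
n0/n = 1466 / 289 = 5.072664
ln(n0/n) = 1.623866
d = 1.623866 / 0.01 = 162.39 cm

162.39


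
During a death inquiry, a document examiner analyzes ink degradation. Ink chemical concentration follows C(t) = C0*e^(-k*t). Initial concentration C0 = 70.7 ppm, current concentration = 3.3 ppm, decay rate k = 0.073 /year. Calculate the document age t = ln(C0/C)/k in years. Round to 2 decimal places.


Document age estimation:
C0/C = 70.7 / 3.3 = 21.424242
ln(C0/C) = 3.064523
t = 3.064523 / 0.073 = 41.98 years

41.98


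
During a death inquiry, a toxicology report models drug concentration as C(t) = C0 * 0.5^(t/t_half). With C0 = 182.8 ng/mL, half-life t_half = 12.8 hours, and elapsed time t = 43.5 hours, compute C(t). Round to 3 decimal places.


Drug concentration decay:
Number of half-lives = t / t_half = 43.5 / 12.8 = 3.398438
Decay factor = 0.5^3.398438 = 0.09483491
C(t) = 182.8 * 0.09483491 = 17.336 ng/mL

17.336


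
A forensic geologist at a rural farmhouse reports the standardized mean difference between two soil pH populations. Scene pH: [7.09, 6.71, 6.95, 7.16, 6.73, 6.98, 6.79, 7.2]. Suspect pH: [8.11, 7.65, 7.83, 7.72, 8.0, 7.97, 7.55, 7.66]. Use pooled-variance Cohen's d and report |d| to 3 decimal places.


Pooled-variance Cohen's d for soil pH comparison:
Scene mean = 55.61 / 8 = 6.95125
Suspect mean = 62.49 / 8 = 7.81125
Scene sample variance s_s^2 = 0.036955
Suspect sample variance s_c^2 = 0.039412
Pooled variance = ((n_s-1)*s_s^2 + (n_c-1)*s_c^2) / (n_s + n_c - 2) = 0.038184
Pooled SD = sqrt(0.038184) = 0.195407
Mean difference = -0.86
|d| = |-0.86| / 0.195407 = 4.401

4.401


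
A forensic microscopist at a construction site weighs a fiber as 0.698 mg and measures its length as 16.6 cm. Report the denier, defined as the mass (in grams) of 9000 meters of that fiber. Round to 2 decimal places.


Denier calculation:
Mass in grams = 0.698 mg / 1000 = 0.000698 g
Length in meters = 16.6 cm / 100 = 0.166 m
Linear density = mass / length = 0.000698 / 0.166 = 0.00420482 g/m
Denier = (g/m) * 9000 = 0.00420482 * 9000 = 37.84

37.84


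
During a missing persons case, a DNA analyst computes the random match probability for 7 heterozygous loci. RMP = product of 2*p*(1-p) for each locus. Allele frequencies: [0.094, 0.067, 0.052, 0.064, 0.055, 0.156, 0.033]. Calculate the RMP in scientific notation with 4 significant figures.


Computing RMP for 7 loci:
Locus 1: 2 * 0.094 * 0.906 = 0.170328
Locus 2: 2 * 0.067 * 0.933 = 0.125022
Locus 3: 2 * 0.052 * 0.948 = 0.098592
Locus 4: 2 * 0.064 * 0.936 = 0.119808
Locus 5: 2 * 0.055 * 0.945 = 0.10395
Locus 6: 2 * 0.156 * 0.844 = 0.263328
Locus 7: 2 * 0.033 * 0.967 = 0.063822
RMP = 4.394e-07

4.394e-07


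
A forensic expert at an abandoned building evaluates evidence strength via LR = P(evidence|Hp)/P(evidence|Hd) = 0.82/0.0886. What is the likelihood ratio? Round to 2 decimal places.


Likelihood ratio calculation:
LR = P(E|Hp) / P(E|Hd)
LR = 0.82 / 0.0886
LR = 9.26

9.26


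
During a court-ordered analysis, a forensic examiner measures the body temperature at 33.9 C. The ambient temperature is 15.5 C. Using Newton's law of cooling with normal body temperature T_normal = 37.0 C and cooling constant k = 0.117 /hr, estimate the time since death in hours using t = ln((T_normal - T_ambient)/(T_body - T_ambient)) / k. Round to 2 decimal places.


Using Newton's law of cooling:
t = ln((T_normal - T_ambient) / (T_body - T_ambient)) / k
T_normal - T_ambient = 21.5
T_body - T_ambient = 18.4
Ratio = 1.168478
ln(ratio) = 0.155702
t = 0.155702 / 0.117 = 1.33 hours

1.33


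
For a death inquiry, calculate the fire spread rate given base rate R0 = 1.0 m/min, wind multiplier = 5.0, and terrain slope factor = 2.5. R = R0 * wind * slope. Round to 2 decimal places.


Fire spread rate calculation:
R = R0 * wind_factor * slope_factor
= 1.0 * 5.0 * 2.5
= 5 * 2.5
= 12.50 m/min

12.50


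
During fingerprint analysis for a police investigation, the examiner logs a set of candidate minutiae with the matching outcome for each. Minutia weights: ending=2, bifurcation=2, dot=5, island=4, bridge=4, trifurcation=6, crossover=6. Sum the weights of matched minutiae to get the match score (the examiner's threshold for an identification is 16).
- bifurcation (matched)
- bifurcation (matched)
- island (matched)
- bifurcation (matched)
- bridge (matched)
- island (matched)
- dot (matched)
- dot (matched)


Weighted minutiae match score:
  bifurcation: matched, +2 (running total 2)
  bifurcation: matched, +2 (running total 4)
  island: matched, +4 (running total 8)
  bifurcation: matched, +2 (running total 10)
  bridge: matched, +4 (running total 14)
  island: matched, +4 (running total 18)
  dot: matched, +5 (running total 23)
  dot: matched, +5 (running total 28)
Total score = 28
Threshold = 16; verdict = identification

28


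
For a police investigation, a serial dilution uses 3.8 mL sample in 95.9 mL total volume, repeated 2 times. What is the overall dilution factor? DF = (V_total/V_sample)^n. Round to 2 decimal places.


Dilution factor calculation:
Single dilution = V_total / V_sample = 95.9 / 3.8 ≈ 25.236842
Number of dilutions = 2
Total DF = (95.9 / 3.8)^2 (full precision, rounded at the end) = 636.90

636.90


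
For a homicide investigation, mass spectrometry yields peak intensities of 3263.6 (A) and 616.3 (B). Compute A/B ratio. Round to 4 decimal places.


Spectral peak ratio:
Peak A = 3263.6 counts
Peak B = 616.3 counts
Ratio = 3263.6 / 616.3 = 5.2955

5.2955


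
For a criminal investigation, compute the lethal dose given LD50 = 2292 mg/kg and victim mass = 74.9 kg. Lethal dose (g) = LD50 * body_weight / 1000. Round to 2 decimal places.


Lethal dose calculation:
Lethal dose = LD50 * body_weight / 1000
= 2292 * 74.9 / 1000
= 171670.8 / 1000
= 171.67 g

171.67


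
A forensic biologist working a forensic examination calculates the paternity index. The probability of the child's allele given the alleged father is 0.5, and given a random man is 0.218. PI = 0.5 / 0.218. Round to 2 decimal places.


Paternity Index calculation:
PI = P(allele|father) / P(allele|random)
PI = 0.5 / 0.218
PI = 2.29

2.29


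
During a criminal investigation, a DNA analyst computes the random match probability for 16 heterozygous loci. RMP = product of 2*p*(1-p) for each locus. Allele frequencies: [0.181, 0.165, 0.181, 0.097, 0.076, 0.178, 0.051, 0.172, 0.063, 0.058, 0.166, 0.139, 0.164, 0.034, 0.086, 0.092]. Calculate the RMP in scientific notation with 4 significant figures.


Computing RMP for 16 loci:
Locus 1: 2 * 0.181 * 0.819 = 0.296478
Locus 2: 2 * 0.165 * 0.835 = 0.27555
Locus 3: 2 * 0.181 * 0.819 = 0.296478
Locus 4: 2 * 0.097 * 0.903 = 0.175182
Locus 5: 2 * 0.076 * 0.924 = 0.140448
Locus 6: 2 * 0.178 * 0.822 = 0.292632
Locus 7: 2 * 0.051 * 0.949 = 0.096798
Locus 8: 2 * 0.172 * 0.828 = 0.284832
Locus 9: 2 * 0.063 * 0.937 = 0.118062
Locus 10: 2 * 0.058 * 0.942 = 0.109272
Locus 11: 2 * 0.166 * 0.834 = 0.276888
Locus 12: 2 * 0.139 * 0.861 = 0.239358
Locus 13: 2 * 0.164 * 0.836 = 0.274208
Locus 14: 2 * 0.034 * 0.966 = 0.065688
Locus 15: 2 * 0.086 * 0.914 = 0.157208
Locus 16: 2 * 0.092 * 0.908 = 0.167072
RMP = 1.945e-12

1.945e-12


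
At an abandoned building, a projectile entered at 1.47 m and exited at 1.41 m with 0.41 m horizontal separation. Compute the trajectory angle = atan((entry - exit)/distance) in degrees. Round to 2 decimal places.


Bullet trajectory angle:
Height difference = 1.47 - 1.41 = 0.06 m
angle = atan(0.06 / 0.41)
angle = atan(0.146341)
angle = 8.33 degrees

8.33


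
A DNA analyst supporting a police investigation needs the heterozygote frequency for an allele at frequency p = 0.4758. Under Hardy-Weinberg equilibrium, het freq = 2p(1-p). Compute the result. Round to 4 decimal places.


Hardy-Weinberg heterozygote frequency:
q = 1 - p = 1 - 0.4758 = 0.5242
2pq = 2 * 0.4758 * 0.5242 = 0.4988

0.4988


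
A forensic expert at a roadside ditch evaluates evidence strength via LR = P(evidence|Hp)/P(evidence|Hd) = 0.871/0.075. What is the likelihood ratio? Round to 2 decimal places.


Likelihood ratio calculation:
LR = P(E|Hp) / P(E|Hd)
LR = 0.871 / 0.075
LR = 11.61

11.61


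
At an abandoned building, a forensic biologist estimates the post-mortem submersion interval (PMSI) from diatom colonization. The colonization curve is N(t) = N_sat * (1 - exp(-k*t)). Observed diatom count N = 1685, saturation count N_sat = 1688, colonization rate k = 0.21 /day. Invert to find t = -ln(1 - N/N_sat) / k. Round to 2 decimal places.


PMSI from diatom colonization curve:
N / N_sat = 1685 / 1688 = 0.998223
1 - N/N_sat = 0.001777
ln(1 - N/N_sat) = -6.332829
t = -ln(1 - N/N_sat) / k = -(-6.332829) / 0.21 = 30.16 days

30.16


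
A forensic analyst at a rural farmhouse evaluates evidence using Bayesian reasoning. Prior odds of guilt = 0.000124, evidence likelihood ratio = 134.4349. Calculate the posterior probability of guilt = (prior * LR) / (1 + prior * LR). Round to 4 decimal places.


Bayesian evidence evaluation:
Posterior odds = prior_odds * LR = 0.000124 * 134.4349 = 0.01666993
Posterior probability = posterior_odds / (1 + posterior_odds)
= 0.01666993 / (1 + 0.01666993)
= 0.01666993 / 1.01666993
= 0.0164

0.0164


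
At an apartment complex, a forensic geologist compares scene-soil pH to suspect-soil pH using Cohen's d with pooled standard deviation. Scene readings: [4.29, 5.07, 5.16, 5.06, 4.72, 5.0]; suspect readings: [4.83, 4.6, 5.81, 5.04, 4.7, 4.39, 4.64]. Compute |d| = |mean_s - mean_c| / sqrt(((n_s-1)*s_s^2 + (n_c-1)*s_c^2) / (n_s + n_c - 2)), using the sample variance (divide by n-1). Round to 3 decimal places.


Pooled-variance Cohen's d for soil pH comparison:
Scene mean = 29.3 / 6 = 4.883333
Suspect mean = 34.01 / 7 = 4.858571
Scene sample variance s_s^2 = 0.106987
Suspect sample variance s_c^2 = 0.216381
Pooled variance = ((n_s-1)*s_s^2 + (n_c-1)*s_c^2) / (n_s + n_c - 2) = 0.166656
Pooled SD = sqrt(0.166656) = 0.408235
Mean difference = 0.024762
|d| = |0.024762| / 0.408235 = 0.061

0.061


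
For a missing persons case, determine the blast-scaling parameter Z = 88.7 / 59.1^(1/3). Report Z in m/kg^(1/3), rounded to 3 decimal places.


Scaled distance calculation:
W^(1/3) = 59.1^(1/3) = 3.895195
Z = R / W^(1/3) = 88.7 / 3.895195
Z = 22.772 m/kg^(1/3)

22.772


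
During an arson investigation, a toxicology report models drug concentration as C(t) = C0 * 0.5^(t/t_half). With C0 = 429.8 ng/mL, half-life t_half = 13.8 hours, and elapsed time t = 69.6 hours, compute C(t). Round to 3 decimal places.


Drug concentration decay:
Number of half-lives = t / t_half = 69.6 / 13.8 = 5.043478
Decay factor = 0.5^5.043478 = 0.03032228
C(t) = 429.8 * 0.03032228 = 13.033 ng/mL

13.033


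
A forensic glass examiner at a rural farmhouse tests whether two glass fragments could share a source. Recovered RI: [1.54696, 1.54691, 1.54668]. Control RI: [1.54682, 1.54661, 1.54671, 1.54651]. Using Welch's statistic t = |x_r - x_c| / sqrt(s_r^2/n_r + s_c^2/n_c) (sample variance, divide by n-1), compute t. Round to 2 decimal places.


Welch's t-criterion for glass RI comparison:
Recovered mean = sum / n_r = 4.64055 / 3 = 1.54685
Control mean = sum / n_c = 6.18665 / 4 = 1.5466625
Recovered sample variance s_r^2 = 2.23e-08
Control sample variance s_c^2 = 1.76917e-08
Welch SE (unpooled) = sqrt(s_r^2/n_r + s_c^2/n_c) = sqrt(7.43333e-09 + 4.42292e-09) = sqrt(1.18563e-08) = 0.000108887
|mean_r - mean_c| = 0.0001875
t = 0.0001875 / 0.000108887 = 1.72

1.72


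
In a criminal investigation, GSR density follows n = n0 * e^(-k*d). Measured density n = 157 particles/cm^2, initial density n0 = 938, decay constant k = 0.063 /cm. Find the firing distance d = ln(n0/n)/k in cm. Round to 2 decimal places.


GSR distance calculation:
n0/n = 938 / 157 = 5.974522
ln(n0/n) = 1.787504
d = 1.787504 / 0.063 = 28.37 cm

28.37


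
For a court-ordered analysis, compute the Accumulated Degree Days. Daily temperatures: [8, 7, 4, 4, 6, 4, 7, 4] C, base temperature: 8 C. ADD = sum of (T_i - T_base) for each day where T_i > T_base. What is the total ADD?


Computing ADD day by day:
Day 1: max(0, 8 - 8) = 0
Day 2: max(0, 7 - 8) = 0
Day 3: max(0, 4 - 8) = 0
Day 4: max(0, 4 - 8) = 0
Day 5: max(0, 6 - 8) = 0
Day 6: max(0, 4 - 8) = 0
Day 7: max(0, 7 - 8) = 0
Day 8: max(0, 4 - 8) = 0
Total ADD = 0

0


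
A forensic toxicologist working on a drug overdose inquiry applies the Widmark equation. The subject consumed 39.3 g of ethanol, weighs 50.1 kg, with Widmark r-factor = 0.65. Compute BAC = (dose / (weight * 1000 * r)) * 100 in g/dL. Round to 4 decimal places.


Applying the Widmark formula:
BAC = (dose_g / (body_wt * 1000 * r)) * 100
Denominator = 50.1 * 1000 * 0.65 = 32565
BAC = (39.3 / 32565) * 100
BAC = 0.1207 g/dL

0.1207


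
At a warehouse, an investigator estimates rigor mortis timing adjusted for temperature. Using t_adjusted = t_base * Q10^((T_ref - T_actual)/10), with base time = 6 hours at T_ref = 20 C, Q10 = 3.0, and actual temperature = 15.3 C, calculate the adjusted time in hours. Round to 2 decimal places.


Rigor mortis time adjustment:
Exponent = (T_ref - T_actual) / 10 = (20 - 15.3) / 10 = 0.47
Q10 factor = 3.0^0.47 = 1.6759
t_adjusted = 6 * 1.6759 = 10.06 hours

10.06


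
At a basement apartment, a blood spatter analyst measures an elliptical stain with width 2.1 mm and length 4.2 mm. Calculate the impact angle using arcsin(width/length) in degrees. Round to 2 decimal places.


Blood spatter impact angle calculation:
width / length = 2.1 / 4.2 = 0.5
angle = arcsin(0.5)
angle = 30.00 degrees

30.00


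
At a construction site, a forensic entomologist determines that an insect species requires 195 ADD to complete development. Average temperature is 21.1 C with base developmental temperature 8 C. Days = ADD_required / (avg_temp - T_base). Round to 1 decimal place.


Insect development time:
Effective temperature = avg_temp - T_base = 21.1 - 8 = 13.1 C
Days = ADD / effective_temp = 195 / 13.1 = 14.9 days

14.9


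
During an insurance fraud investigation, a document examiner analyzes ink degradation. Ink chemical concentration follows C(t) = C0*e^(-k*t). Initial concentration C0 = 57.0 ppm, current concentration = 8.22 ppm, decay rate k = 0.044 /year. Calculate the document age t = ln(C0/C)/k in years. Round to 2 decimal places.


Document age estimation:
C0/C = 57.0 / 8.22 = 6.934307
ln(C0/C) = 1.936481
t = 1.936481 / 0.044 = 44.01 years

44.01


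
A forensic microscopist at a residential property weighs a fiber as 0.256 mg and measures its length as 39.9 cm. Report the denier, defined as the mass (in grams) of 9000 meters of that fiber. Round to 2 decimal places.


Denier calculation:
Mass in grams = 0.256 mg / 1000 = 0.000256 g
Length in meters = 39.9 cm / 100 = 0.399 m
Linear density = mass / length = 0.000256 / 0.399 = 0.0006416 g/m
Denier = (g/m) * 9000 = 0.0006416 * 9000 = 5.77

5.77


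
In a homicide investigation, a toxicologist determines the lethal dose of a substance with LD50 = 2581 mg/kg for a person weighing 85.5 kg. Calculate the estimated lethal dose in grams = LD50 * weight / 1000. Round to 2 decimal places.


Lethal dose calculation:
Lethal dose = LD50 * body_weight / 1000
= 2581 * 85.5 / 1000
= 220675.5 / 1000
= 220.68 g

220.68


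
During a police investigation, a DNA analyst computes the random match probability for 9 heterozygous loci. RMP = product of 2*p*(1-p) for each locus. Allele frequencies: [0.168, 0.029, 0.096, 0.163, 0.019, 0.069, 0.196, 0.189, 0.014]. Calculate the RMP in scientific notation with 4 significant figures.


Computing RMP for 9 loci:
Locus 1: 2 * 0.168 * 0.832 = 0.279552
Locus 2: 2 * 0.029 * 0.971 = 0.056318
Locus 3: 2 * 0.096 * 0.904 = 0.173568
Locus 4: 2 * 0.163 * 0.837 = 0.272862
Locus 5: 2 * 0.019 * 0.981 = 0.037278
Locus 6: 2 * 0.069 * 0.931 = 0.128478
Locus 7: 2 * 0.196 * 0.804 = 0.315168
Locus 8: 2 * 0.189 * 0.811 = 0.306558
Locus 9: 2 * 0.014 * 0.986 = 0.027608
RMP = 9.526e-09

9.526e-09


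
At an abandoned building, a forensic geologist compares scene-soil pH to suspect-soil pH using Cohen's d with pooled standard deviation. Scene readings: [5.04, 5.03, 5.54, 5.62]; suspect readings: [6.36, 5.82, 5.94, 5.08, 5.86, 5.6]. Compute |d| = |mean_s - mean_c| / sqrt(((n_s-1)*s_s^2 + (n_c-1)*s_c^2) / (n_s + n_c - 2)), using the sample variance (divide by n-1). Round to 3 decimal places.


Pooled-variance Cohen's d for soil pH comparison:
Scene mean = 21.23 / 4 = 5.3075
Suspect mean = 34.66 / 6 = 5.776667
Scene sample variance s_s^2 = 0.100092
Suspect sample variance s_c^2 = 0.178467
Pooled variance = ((n_s-1)*s_s^2 + (n_c-1)*s_c^2) / (n_s + n_c - 2) = 0.149076
Pooled SD = sqrt(0.149076) = 0.386104
Mean difference = -0.469167
|d| = |-0.469167| / 0.386104 = 1.215

1.215


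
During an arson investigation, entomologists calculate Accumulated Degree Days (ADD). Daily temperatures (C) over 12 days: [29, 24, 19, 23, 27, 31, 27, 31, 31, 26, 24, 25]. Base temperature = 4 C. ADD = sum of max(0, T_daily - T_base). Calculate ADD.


Computing ADD day by day:
Day 1: max(0, 29 - 4) = 25
Day 2: max(0, 24 - 4) = 20
Day 3: max(0, 19 - 4) = 15
Day 4: max(0, 23 - 4) = 19
Day 5: max(0, 27 - 4) = 23
Day 6: max(0, 31 - 4) = 27
Day 7: max(0, 27 - 4) = 23
Day 8: max(0, 31 - 4) = 27
Day 9: max(0, 31 - 4) = 27
Day 10: max(0, 26 - 4) = 22
Day 11: max(0, 24 - 4) = 20
Day 12: max(0, 25 - 4) = 21
Total ADD = 269

269


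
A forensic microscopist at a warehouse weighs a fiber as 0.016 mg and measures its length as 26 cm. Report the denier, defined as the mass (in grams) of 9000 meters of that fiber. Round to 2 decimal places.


Denier calculation:
Mass in grams = 0.016 mg / 1000 = 0.000016 g
Length in meters = 26 cm / 100 = 0.26 m
Linear density = mass / length = 0.000016 / 0.26 = 0.00006154 g/m
Denier = (g/m) * 9000 = 0.00006154 * 9000 = 0.55

0.55


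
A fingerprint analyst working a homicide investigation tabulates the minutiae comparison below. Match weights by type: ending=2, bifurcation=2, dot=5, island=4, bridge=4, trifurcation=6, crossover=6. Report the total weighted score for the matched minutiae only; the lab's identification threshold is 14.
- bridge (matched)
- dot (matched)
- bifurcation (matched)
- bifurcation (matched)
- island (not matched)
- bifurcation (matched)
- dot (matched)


Weighted minutiae match score:
  bridge: matched, +4 (running total 4)
  dot: matched, +5 (running total 9)
  bifurcation: matched, +2 (running total 11)
  bifurcation: matched, +2 (running total 13)
  island: not matched, +0
  bifurcation: matched, +2 (running total 15)
  dot: matched, +5 (running total 20)
Total score = 20
Threshold = 14; verdict = identification

20


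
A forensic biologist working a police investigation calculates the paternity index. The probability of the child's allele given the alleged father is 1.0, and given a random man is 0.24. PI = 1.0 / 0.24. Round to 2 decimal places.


Paternity Index calculation:
PI = P(allele|father) / P(allele|random)
PI = 1.0 / 0.24
PI = 4.17

4.17


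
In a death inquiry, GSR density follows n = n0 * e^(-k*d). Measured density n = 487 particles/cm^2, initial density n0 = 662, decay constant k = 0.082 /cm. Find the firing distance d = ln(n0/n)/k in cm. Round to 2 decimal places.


GSR distance calculation:
n0/n = 662 / 487 = 1.359343
ln(n0/n) = 0.307001
d = 0.307001 / 0.082 = 3.74 cm

3.74


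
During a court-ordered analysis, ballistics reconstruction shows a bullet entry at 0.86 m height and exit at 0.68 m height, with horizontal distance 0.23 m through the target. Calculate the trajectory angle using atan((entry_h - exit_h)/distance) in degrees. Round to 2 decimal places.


Bullet trajectory angle:
Height difference = 0.86 - 0.68 = 0.18 m
angle = atan(0.18 / 0.23)
angle = atan(0.782609)
angle = 38.05 degrees

38.05


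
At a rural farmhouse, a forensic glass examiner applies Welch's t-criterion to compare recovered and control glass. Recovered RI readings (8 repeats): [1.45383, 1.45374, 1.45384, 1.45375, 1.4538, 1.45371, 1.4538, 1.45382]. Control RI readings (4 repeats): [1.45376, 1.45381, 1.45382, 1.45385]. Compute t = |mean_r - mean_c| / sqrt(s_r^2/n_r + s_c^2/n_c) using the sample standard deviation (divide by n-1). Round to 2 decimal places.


Welch's t-criterion for glass RI comparison:
Recovered mean = sum / n_r = 11.63029 / 8 = 1.4537863
Control mean = sum / n_c = 5.81524 / 4 = 1.45381
Recovered sample variance s_r^2 = 2.22679e-09
Control sample variance s_c^2 = 1.4e-09
Welch SE (unpooled) = sqrt(s_r^2/n_r + s_c^2/n_c) = sqrt(2.78348e-10 + 3.5e-10) = sqrt(6.28348e-10) = 2.50669e-05
|mean_r - mean_c| = 2.375e-05
t = 2.375e-05 / 2.50669e-05 = 0.95

0.95


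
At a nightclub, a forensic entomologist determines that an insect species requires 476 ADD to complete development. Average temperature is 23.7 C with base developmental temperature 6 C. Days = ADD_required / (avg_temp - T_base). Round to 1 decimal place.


Insect development time:
Effective temperature = avg_temp - T_base = 23.7 - 6 = 17.7 C
Days = ADD / effective_temp = 476 / 17.7 = 26.9 days

26.9


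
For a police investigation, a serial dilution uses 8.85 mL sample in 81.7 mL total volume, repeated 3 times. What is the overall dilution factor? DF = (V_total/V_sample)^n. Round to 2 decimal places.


Dilution factor calculation:
Single dilution = V_total / V_sample = 81.7 / 8.85 ≈ 9.231638
Number of dilutions = 3
Total DF = (81.7 / 8.85)^3 (full precision, rounded at the end) = 786.75

786.75


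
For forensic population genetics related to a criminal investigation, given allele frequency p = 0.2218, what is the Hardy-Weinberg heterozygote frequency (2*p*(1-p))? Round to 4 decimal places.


Hardy-Weinberg heterozygote frequency:
q = 1 - p = 1 - 0.2218 = 0.7782
2pq = 2 * 0.2218 * 0.7782 = 0.3452

0.3452


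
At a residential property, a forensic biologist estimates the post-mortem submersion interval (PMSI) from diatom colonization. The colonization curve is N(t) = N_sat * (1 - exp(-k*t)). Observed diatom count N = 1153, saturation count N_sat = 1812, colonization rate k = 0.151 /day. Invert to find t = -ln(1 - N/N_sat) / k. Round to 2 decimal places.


PMSI from diatom colonization curve:
N / N_sat = 1153 / 1812 = 0.636313
1 - N/N_sat = 0.363687
ln(1 - N/N_sat) = -1.011462
t = -ln(1 - N/N_sat) / k = -(-1.011462) / 0.151 = 6.70 days

6.70


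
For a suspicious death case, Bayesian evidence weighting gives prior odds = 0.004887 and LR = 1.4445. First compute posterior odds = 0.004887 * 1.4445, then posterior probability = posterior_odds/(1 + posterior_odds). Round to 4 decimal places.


Bayesian evidence evaluation:
Posterior odds = prior_odds * LR = 0.004887 * 1.4445 = 0.007059271
Posterior probability = posterior_odds / (1 + posterior_odds)
= 0.007059271 / (1 + 0.007059271)
= 0.007059271 / 1.007059271
= 0.0070

0.0070


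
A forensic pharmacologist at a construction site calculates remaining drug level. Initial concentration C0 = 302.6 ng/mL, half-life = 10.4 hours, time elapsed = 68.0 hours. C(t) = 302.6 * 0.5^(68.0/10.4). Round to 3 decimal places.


Drug concentration decay:
Number of half-lives = t / t_half = 68.0 / 10.4 = 6.538462
Decay factor = 0.5^6.538462 = 0.01075788
C(t) = 302.6 * 0.01075788 = 3.255 ng/mL

3.255


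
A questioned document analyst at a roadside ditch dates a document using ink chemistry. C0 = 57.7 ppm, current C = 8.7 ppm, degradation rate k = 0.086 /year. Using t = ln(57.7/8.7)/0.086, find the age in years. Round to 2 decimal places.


Document age estimation:
C0/C = 57.7 / 8.7 = 6.632184
ln(C0/C) = 1.891934
t = 1.891934 / 0.086 = 22.00 years

22.00


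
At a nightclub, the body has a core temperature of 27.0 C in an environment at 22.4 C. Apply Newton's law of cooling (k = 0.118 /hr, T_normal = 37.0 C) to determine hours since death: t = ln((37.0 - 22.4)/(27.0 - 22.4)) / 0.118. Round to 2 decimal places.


Using Newton's law of cooling:
t = ln((T_normal - T_ambient) / (T_body - T_ambient)) / k
T_normal - T_ambient = 14.6
T_body - T_ambient = 4.6
Ratio = 3.173913
ln(ratio) = 1.154965
t = 1.154965 / 0.118 = 9.79 hours

9.79


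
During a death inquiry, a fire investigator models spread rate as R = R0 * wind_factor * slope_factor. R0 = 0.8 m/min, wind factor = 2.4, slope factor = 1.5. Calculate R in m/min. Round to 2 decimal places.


Fire spread rate calculation:
R = R0 * wind_factor * slope_factor
= 0.8 * 2.4 * 1.5
= 1.92 * 1.5
= 2.88 m/min

2.88


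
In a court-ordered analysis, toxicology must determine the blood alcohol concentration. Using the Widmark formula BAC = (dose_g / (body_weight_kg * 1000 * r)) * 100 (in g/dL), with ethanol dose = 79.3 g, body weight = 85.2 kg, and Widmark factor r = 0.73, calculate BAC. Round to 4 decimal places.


Applying the Widmark formula:
BAC = (dose_g / (body_wt * 1000 * r)) * 100
Denominator = 85.2 * 1000 * 0.73 = 62196
BAC = (79.3 / 62196) * 100
BAC = 0.1275 g/dL

0.1275


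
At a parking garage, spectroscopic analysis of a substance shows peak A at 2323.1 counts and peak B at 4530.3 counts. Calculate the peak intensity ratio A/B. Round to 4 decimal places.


Spectral peak ratio:
Peak A = 2323.1 counts
Peak B = 4530.3 counts
Ratio = 2323.1 / 4530.3 = 0.5128

0.5128


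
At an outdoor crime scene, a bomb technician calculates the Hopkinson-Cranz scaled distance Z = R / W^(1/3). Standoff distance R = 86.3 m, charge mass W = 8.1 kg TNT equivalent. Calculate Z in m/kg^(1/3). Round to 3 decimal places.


Scaled distance calculation:
W^(1/3) = 8.1^(1/3) = 2.008299
Z = R / W^(1/3) = 86.3 / 2.008299
Z = 42.972 m/kg^(1/3)

42.972


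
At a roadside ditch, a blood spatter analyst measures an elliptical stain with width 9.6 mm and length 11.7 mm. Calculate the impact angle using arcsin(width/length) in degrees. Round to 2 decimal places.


Blood spatter impact angle calculation:
width / length = 9.6 / 11.7 = 0.820513
angle = arcsin(0.820513)
angle = 55.14 degrees

55.14


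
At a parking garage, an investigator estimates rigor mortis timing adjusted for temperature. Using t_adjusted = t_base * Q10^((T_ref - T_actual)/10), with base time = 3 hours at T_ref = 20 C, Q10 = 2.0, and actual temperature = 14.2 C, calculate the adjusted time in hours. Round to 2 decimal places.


Rigor mortis time adjustment:
Exponent = (T_ref - T_actual) / 10 = (20 - 14.2) / 10 = 0.58
Q10 factor = 2.0^0.58 = 1.49485
t_adjusted = 3 * 1.49485 = 4.48 hours

4.48


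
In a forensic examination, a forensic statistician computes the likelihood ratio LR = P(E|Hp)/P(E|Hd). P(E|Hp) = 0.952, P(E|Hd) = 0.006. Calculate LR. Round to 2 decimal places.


Likelihood ratio calculation:
LR = P(E|Hp) / P(E|Hd)
LR = 0.952 / 0.006
LR = 158.67

158.67


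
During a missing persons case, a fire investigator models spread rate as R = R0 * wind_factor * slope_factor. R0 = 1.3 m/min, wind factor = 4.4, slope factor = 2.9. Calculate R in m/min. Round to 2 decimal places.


Fire spread rate calculation:
R = R0 * wind_factor * slope_factor
= 1.3 * 4.4 * 2.9
= 5.72 * 2.9
= 16.59 m/min

16.59
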